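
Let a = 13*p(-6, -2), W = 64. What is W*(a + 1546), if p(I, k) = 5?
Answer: 103104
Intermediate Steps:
a = 65 (a = 13*5 = 65)
W*(a + 1546) = 64*(65 + 1546) = 64*1611 = 103104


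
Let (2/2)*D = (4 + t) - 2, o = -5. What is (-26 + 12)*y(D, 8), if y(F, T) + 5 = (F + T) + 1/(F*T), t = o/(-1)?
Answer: -561/4 ≈ -140.25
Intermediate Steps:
t = 5 (t = -5/(-1) = -5*(-1) = 5)
D = 7 (D = (4 + 5) - 2 = 9 - 2 = 7)
y(F, T) = -5 + F + T + 1/(F*T) (y(F, T) = -5 + ((F + T) + 1/(F*T)) = -5 + (F + T + 1/(F*T)) = -5 + F + T + 1/(F*T))
(-26 + 12)*y(D, 8) = (-26 + 12)*(-5 + 7 + 8 + 1/(7*8)) = -14*(-5 + 7 + 8 + (1/7)*(1/8)) = -14*(-5 + 7 + 8 + 1/56) = -14*561/56 = -561/4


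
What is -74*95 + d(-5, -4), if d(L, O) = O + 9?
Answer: -7025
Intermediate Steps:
d(L, O) = 9 + O
-74*95 + d(-5, -4) = -74*95 + (9 - 4) = -7030 + 5 = -7025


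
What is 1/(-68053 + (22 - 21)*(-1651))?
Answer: -1/69704 ≈ -1.4346e-5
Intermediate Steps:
1/(-68053 + (22 - 21)*(-1651)) = 1/(-68053 + 1*(-1651)) = 1/(-68053 - 1651) = 1/(-69704) = -1/69704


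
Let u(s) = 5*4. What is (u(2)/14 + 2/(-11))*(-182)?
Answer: -2496/11 ≈ -226.91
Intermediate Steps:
u(s) = 20
(u(2)/14 + 2/(-11))*(-182) = (20/14 + 2/(-11))*(-182) = (20*(1/14) + 2*(-1/11))*(-182) = (10/7 - 2/11)*(-182) = (96/77)*(-182) = -2496/11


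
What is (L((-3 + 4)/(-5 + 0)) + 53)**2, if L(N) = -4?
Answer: 2401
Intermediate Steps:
(L((-3 + 4)/(-5 + 0)) + 53)**2 = (-4 + 53)**2 = 49**2 = 2401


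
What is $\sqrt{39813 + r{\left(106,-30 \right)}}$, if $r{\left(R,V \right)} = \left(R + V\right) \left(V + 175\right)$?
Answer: $\sqrt{50833} \approx 225.46$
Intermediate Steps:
$r{\left(R,V \right)} = \left(175 + V\right) \left(R + V\right)$ ($r{\left(R,V \right)} = \left(R + V\right) \left(175 + V\right) = \left(175 + V\right) \left(R + V\right)$)
$\sqrt{39813 + r{\left(106,-30 \right)}} = \sqrt{39813 + \left(\left(-30\right)^{2} + 175 \cdot 106 + 175 \left(-30\right) + 106 \left(-30\right)\right)} = \sqrt{39813 + \left(900 + 18550 - 5250 - 3180\right)} = \sqrt{39813 + 11020} = \sqrt{50833}$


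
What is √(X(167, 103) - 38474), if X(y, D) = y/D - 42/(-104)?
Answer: I*√275908846083/2678 ≈ 196.14*I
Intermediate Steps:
X(y, D) = 21/52 + y/D (X(y, D) = y/D - 42*(-1/104) = y/D + 21/52 = 21/52 + y/D)
√(X(167, 103) - 38474) = √((21/52 + 167/103) - 38474) = √(10847/5356 - 38474) = √(-206055897/5356) = I*√275908846083/2678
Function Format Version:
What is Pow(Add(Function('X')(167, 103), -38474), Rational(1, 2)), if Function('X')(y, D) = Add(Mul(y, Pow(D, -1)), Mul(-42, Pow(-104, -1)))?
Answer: Mul(Rational(1, 2678), I, Pow(275908846083, Rational(1, 2))) ≈ Mul(196.14, I)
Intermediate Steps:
Function('X')(y, D) = Add(Rational(21, 52), Mul(y, Pow(D, -1))) (Function('X')(y, D) = Add(Mul(y, Pow(D, -1)), Mul(-42, Rational(-1, 104))) = Add(Mul(y, Pow(D, -1)), Rational(21, 52)) = Add(Rational(21, 52), Mul(y, Pow(D, -1))))
Pow(Add(Function('X')(167, 103), -38474), Rational(1, 2)) = Pow(Add(Add(Rational(21, 52), Mul(167, Pow(103, -1))), -38474), Rational(1, 2)) = Pow(Add(Add(Rational(21, 52), Mul(167, Rational(1, 103))), -38474), Rational(1, 2)) = Pow(Add(Add(Rational(21, 52), Rational(167, 103)), -38474), Rational(1, 2)) = Pow(Add(Rational(10847, 5356), -38474), Rational(1, 2)) = Pow(Rational(-206055897, 5356), Rational(1, 2)) = Mul(Rational(1, 2678), I, Pow(275908846083, Rational(1, 2)))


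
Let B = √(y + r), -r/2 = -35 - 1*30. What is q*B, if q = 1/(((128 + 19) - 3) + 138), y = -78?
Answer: √13/141 ≈ 0.025571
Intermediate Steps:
r = 130 (r = -2*(-35 - 1*30) = -2*(-35 - 30) = -2*(-65) = 130)
B = 2*√13 (B = √(-78 + 130) = √52 = 2*√13 ≈ 7.2111)
q = 1/282 (q = 1/((147 - 3) + 138) = 1/(144 + 138) = 1/282 ≈ 0.0035461)
q*B = (2*√13)/282 = √13/141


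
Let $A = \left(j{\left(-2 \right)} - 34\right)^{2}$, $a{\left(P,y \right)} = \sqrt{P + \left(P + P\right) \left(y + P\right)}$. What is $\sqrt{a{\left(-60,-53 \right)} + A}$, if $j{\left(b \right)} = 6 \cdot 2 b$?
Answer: $\sqrt{3364 + 30 \sqrt{15}} \approx 58.993$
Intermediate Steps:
$j{\left(b \right)} = 12 b$
$a{\left(P,y \right)} = \sqrt{P + 2 P \left(P + y\right)}$
$A = 3364$ ($A = \left(12 \left(-2\right) - 34\right)^{2} = \left(-24 - 34\right)^{2} = \left(-58\right)^{2} = 3364$)
$\sqrt{a{\left(-60,-53 \right)} + A} = \sqrt{\sqrt{- 60 \left(1 + 2 \left(-60\right) + 2 \left(-53\right)\right)} + 3364} = \sqrt{\sqrt{- 60 \left(1 - 120 - 106\right)} + 3364} = \sqrt{\sqrt{\left(-60\right) \left(-225\right)} + 3364} = \sqrt{\sqrt{13500} + 3364} = \sqrt{30 \sqrt{15} + 3364} = \sqrt{3364 + 30 \sqrt{15}}$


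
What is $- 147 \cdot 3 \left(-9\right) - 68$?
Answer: $3901$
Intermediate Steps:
$- 147 \cdot 3 \left(-9\right) - 68 = \left(-147\right) \left(-27\right) - 68 = 3969 - 68 = 3901$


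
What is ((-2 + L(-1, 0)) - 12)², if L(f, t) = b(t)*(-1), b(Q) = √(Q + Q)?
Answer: 196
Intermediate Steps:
b(Q) = √2*√Q (b(Q) = √(2*Q) = √2*√Q)
L(f, t) = -√2*√t (L(f, t) = (√2*√t)*(-1) = -√2*√t)
((-2 + L(-1, 0)) - 12)² = ((-2 - √2*√0) - 12)² = ((-2 - 1*√2*0) - 12)² = ((-2 + 0) - 12)² = (-2 - 12)² = (-14)² = 196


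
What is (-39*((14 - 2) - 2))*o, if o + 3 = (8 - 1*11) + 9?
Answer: -1170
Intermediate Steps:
o = 3 (o = -3 + ((8 - 1*11) + 9) = -3 + ((8 - 11) + 9) = -3 + (-3 + 9) = -3 + 6 = 3)
(-39*((14 - 2) - 2))*o = -39*((14 - 2) - 2)*3 = -39*(12 - 2)*3 = -39*10*3 = -390*3 = -1170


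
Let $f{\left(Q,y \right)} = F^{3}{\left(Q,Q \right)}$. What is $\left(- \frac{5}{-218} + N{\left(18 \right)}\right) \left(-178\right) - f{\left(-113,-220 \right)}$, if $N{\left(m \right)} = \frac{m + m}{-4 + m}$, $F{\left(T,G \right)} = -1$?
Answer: $- \frac{351588}{763} \approx -460.8$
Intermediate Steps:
$N{\left(m \right)} = \frac{2 m}{-4 + m}$
$f{\left(Q,y \right)} = -1$ ($f{\left(Q,y \right)} = \left(-1\right)^{3} = -1$)
$\left(- \frac{5}{-218} + N{\left(18 \right)}\right) \left(-178\right) - f{\left(-113,-220 \right)} = \left(- \frac{5}{-218} + 2 \cdot 18 \frac{1}{-4 + 18}\right) \left(-178\right) - -1 = \left(\left(-5\right) \left(- \frac{1}{218}\right) + 2 \cdot 18 \cdot \frac{1}{14}\right) \left(-178\right) + 1 = \left(\frac{5}{218} + 2 \cdot 18 \cdot \frac{1}{14}\right) \left(-178\right) + 1 = \left(\frac{5}{218} + \frac{18}{7}\right) \left(-178\right) + 1 = \frac{3959}{1526} \left(-178\right) + 1 = - \frac{352351}{763} + 1 = - \frac{351588}{763}$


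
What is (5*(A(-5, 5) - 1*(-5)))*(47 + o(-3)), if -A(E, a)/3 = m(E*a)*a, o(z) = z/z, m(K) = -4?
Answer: 15600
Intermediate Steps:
o(z) = 1
A(E, a) = 12*a (A(E, a) = -(-12)*a = 12*a)
(5*(A(-5, 5) - 1*(-5)))*(47 + o(-3)) = (5*(12*5 - 1*(-5)))*(47 + 1) = (5*(60 + 5))*48 = (5*65)*48 = 325*48 = 15600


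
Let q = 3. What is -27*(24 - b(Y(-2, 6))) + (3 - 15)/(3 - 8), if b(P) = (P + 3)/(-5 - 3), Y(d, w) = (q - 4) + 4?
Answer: -13317/20 ≈ -665.85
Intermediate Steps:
Y(d, w) = 3 (Y(d, w) = (3 - 4) + 4 = -1 + 4 = 3)
b(P) = -3/8 - P/8 (b(P) = (3 + P)/(-8) = (3 + P)*(-1/8) = -3/8 - P/8)
-27*(24 - b(Y(-2, 6))) + (3 - 15)/(3 - 8) = -27*(24 - (-3/8 - 1/8*3)) + (3 - 15)/(3 - 8) = -27*(24 - (-3/8 - 3/8)) - 12/(-5) = -27*(24 - 1*(-3/4)) - 12*(-1/5) = -27*(24 + 3/4) + 12/5 = -27*99/4 + 12/5 = -2673/4 + 12/5 = -13317/20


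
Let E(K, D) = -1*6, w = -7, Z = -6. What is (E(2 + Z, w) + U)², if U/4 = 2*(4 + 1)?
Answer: 1156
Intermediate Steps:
U = 40 (U = 4*(2*(4 + 1)) = 4*(2*5) = 4*10 = 40)
E(K, D) = -6
(E(2 + Z, w) + U)² = (-6 + 40)² = 34² = 1156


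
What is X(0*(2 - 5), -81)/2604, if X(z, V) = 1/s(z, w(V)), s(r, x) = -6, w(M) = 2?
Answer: -1/15624 ≈ -6.4004e-5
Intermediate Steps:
X(z, V) = -1/6 (X(z, V) = 1/(-6) = -1/6)
X(0*(2 - 5), -81)/2604 = -1/6/2604 = -1/6*1/2604 = -1/15624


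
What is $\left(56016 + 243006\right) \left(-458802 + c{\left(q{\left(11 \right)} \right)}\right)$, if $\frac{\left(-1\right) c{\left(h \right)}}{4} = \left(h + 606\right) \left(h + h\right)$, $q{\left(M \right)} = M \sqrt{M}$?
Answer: $-140375877900 - 15946245216 \sqrt{11} \approx -1.9326 \cdot 10^{11}$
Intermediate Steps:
$q{\left(M \right)} = M^{\frac{3}{2}}$
$c{\left(h \right)} = - 8 h \left(606 + h\right)$ ($c{\left(h \right)} = - 4 \left(h + 606\right) \left(h + h\right) = - 4 \left(606 + h\right) 2 h = - 4 \cdot 2 h \left(606 + h\right) = - 8 h \left(606 + h\right)$)
$\left(56016 + 243006\right) \left(-458802 + c{\left(q{\left(11 \right)} \right)}\right) = \left(56016 + 243006\right) \left(-458802 - 8 \cdot 11^{\frac{3}{2}} \left(606 + 11^{\frac{3}{2}}\right)\right) = 299022 \left(-458802 - 8 \cdot 11 \sqrt{11} \left(606 + 11 \sqrt{11}\right)\right) = 299022 \left(-458802 - 88 \sqrt{11} \left(606 + 11 \sqrt{11}\right)\right) = -137191891644 - 26313936 \sqrt{11} \left(606 + 11 \sqrt{11}\right)$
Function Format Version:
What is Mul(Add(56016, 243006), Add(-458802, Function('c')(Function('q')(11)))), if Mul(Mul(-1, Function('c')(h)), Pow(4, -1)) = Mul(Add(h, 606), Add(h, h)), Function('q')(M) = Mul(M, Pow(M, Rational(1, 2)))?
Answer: Add(-140375877900, Mul(-15946245216, Pow(11, Rational(1, 2)))) ≈ -1.9326e+11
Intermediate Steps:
Function('q')(M) = Pow(M, Rational(3, 2))
Function('c')(h) = Mul(-8, h, Add(606, h)) (Function('c')(h) = Mul(-4, Mul(Add(h, 606), Add(h, h))) = Mul(-4, Mul(Add(606, h), Mul(2, h))) = Mul(-4, Mul(2, h, Add(606, h))) = Mul(-8, h, Add(606, h)))
Mul(Add(56016, 243006), Add(-458802, Function('c')(Function('q')(11)))) = Mul(Add(56016, 243006), Add(-458802, Mul(-8, Pow(11, Rational(3, 2)), Add(606, Pow(11, Rational(3, 2)))))) = Mul(299022, Add(-458802, Mul(-8, Mul(11, Pow(11, Rational(1, 2))), Add(606, Mul(11, Pow(11, Rational(1, 2))))))) = Mul(299022, Add(-458802, Mul(-88, Pow(11, Rational(1, 2)), Add(606, Mul(11, Pow(11, Rational(1, 2))))))) = Add(-137191891644, Mul(-26313936, Pow(11, Rational(1, 2)), Add(606, Mul(11, Pow(11, Rational(1, 2))))))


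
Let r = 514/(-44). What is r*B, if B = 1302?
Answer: -167307/11 ≈ -15210.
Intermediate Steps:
r = -257/22 (r = 514*(-1/44) = -257/22 ≈ -11.682)
r*B = -257/22*1302 = -167307/11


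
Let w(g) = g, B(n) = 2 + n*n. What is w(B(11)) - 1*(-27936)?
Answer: 28059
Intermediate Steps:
B(n) = 2 + n²
w(B(11)) - 1*(-27936) = (2 + 11²) - 1*(-27936) = (2 + 121) + 27936 = 123 + 27936 = 28059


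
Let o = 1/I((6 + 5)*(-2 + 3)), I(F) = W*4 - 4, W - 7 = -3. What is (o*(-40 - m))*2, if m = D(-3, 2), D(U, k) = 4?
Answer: -22/3 ≈ -7.3333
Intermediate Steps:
W = 4 (W = 7 - 3 = 4)
I(F) = 12 (I(F) = 4*4 - 4 = 16 - 4 = 12)
m = 4
o = 1/12 ≈ 0.083333
(o*(-40 - m))*2 = ((-40 - 1*4)/12)*2 = ((-40 - 4)/12)*2 = ((1/12)*(-44))*2 = -11/3*2 = -22/3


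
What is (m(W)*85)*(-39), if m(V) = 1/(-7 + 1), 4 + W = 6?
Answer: 1105/2 ≈ 552.50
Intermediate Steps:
W = 2 (W = -4 + 6 = 2)
m(V) = -⅙ (m(V) = 1/(-6) = -⅙)
(m(W)*85)*(-39) = -⅙*85*(-39) = -85/6*(-39) = 1105/2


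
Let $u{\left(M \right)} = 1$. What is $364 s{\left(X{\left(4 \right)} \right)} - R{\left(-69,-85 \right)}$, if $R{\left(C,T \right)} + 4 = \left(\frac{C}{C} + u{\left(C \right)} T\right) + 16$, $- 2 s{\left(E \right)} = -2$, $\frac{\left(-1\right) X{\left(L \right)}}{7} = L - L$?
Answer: $436$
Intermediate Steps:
$X{\left(L \right)} = 0$ ($X{\left(L \right)} = - 7 \left(L - L\right) = \left(-7\right) 0 = 0$)
$s{\left(E \right)} = 1$ ($s{\left(E \right)} = \left(- \frac{1}{2}\right) \left(-2\right) = 1$)
$R{\left(C,T \right)} = 13 + T$ ($R{\left(C,T \right)} = -4 + \left(\left(\frac{C}{C} + 1 T\right) + 16\right) = -4 + \left(\left(1 + T\right) + 16\right) = -4 + \left(17 + T\right) = 13 + T$)
$364 s{\left(X{\left(4 \right)} \right)} - R{\left(-69,-85 \right)} = 364 \cdot 1 - \left(13 - 85\right) = 364 - -72 = 364 + 72 = 436$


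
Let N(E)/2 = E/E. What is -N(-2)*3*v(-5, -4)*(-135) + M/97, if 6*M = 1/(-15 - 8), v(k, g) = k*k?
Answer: 271066499/13386 ≈ 20250.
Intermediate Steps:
N(E) = 2 (N(E) = 2*(E/E) = 2*1 = 2)
v(k, g) = k²
M = -1/138 (M = 1/(6*(-15 - 8)) = (⅙)/(-23) = (⅙)*(-1/23) = -1/138 ≈ -0.0072464)
-N(-2)*3*v(-5, -4)*(-135) + M/97 = -2*3*(-5)²*(-135) - 1/138/97 = -6*25*(-135) - 1/138*1/97 = -1*150*(-135) - 1/13386 = -150*(-135) - 1/13386 = 20250 - 1/13386 = 271066499/13386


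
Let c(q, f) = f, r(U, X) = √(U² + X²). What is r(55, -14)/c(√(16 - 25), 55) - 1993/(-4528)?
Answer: 1993/4528 + √3221/55 ≈ 1.4720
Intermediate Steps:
r(55, -14)/c(√(16 - 25), 55) - 1993/(-4528) = √(55² + (-14)²)/55 - 1993/(-4528) = √(3025 + 196)*(1/55) - 1993*(-1/4528) = √3221*(1/55) + 1993/4528 = √3221/55 + 1993/4528 = 1993/4528 + √3221/55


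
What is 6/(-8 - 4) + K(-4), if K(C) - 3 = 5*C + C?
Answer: -43/2 ≈ -21.500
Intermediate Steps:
K(C) = 3 + 6*C (K(C) = 3 + (5*C + C) = 3 + 6*C)
6/(-8 - 4) + K(-4) = 6/(-8 - 4) + (3 + 6*(-4)) = 6/(-12) + (3 - 24) = -1/12*6 - 21 = -½ - 21 = -43/2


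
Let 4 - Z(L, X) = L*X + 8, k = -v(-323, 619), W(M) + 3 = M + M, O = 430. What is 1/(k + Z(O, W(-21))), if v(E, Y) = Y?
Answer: 1/18727 ≈ 5.3399e-5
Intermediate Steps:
W(M) = -3 + 2*M (W(M) = -3 + (M + M) = -3 + 2*M)
k = -619 (k = -1*619 = -619)
Z(L, X) = -4 - L*X (Z(L, X) = 4 - (L*X + 8) = 4 - (8 + L*X) = 4 + (-8 - L*X) = -4 - L*X)
1/(k + Z(O, W(-21))) = 1/(-619 + (-4 - 1*430*(-3 + 2*(-21)))) = 1/(-619 + (-4 - 1*430*(-3 - 42))) = 1/(-619 + (-4 - 1*430*(-45))) = 1/(-619 + (-4 + 19350)) = 1/(-619 + 19346) = 1/18727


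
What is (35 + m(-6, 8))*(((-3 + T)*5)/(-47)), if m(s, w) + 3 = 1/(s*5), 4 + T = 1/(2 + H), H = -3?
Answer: 3836/141 ≈ 27.206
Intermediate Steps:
T = -5 (T = -4 + 1/(2 - 3) = -4 + 1/(-1) = -4 - 1 = -5)
m(s, w) = -3 + 1/(5*s) (m(s, w) = -3 + 1/(s*5) = -3 + 1/(5*s))
(35 + m(-6, 8))*(((-3 + T)*5)/(-47)) = (35 + (-3 + (1/5)/(-6)))*(((-3 - 5)*5)/(-47)) = (35 + (-3 + (1/5)*(-1/6)))*(-8*5*(-1/47)) = (35 + (-3 - 1/30))*(-40*(-1/47)) = (35 - 91/30)*(40/47) = (959/30)*(40/47) = 3836/141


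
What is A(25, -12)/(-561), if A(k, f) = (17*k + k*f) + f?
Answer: -113/561 ≈ -0.20143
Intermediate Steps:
A(k, f) = f + 17*k + f*k (A(k, f) = (17*k + f*k) + f = f + 17*k + f*k)
A(25, -12)/(-561) = (-12 + 17*25 - 12*25)/(-561) = (-12 + 425 - 300)*(-1/561) = 113*(-1/561) = -113/561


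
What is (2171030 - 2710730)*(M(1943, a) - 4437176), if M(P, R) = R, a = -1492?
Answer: 2395549119600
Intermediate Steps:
(2171030 - 2710730)*(M(1943, a) - 4437176) = (2171030 - 2710730)*(-1492 - 4437176) = -539700*(-4438668) = 2395549119600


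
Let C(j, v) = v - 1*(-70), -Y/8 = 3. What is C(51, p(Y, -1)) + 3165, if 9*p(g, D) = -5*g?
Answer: 9745/3 ≈ 3248.3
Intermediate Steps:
Y = -24 (Y = -8*3 = -24)
p(g, D) = -5*g/9 (p(g, D) = (-5*g)/9 = -5*g/9)
C(j, v) = 70 + v (C(j, v) = v + 70 = 70 + v)
C(51, p(Y, -1)) + 3165 = (70 - 5/9*(-24)) + 3165 = (70 + 40/3) + 3165 = 250/3 + 3165 = 9745/3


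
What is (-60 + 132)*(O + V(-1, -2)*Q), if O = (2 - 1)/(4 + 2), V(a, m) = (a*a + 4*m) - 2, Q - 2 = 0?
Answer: -1284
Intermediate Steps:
Q = 2 (Q = 2 + 0 = 2)
V(a, m) = -2 + a² + 4*m (V(a, m) = (a² + 4*m) - 2 = -2 + a² + 4*m)
O = ⅙ (O = 1/6 = 1*(⅙) = ⅙ ≈ 0.16667)
(-60 + 132)*(O + V(-1, -2)*Q) = (-60 + 132)*(⅙ + (-2 + (-1)² + 4*(-2))*2) = 72*(⅙ + (-2 + 1 - 8)*2) = 72*(⅙ - 9*2) = 72*(⅙ - 18) = 72*(-107/6) = -1284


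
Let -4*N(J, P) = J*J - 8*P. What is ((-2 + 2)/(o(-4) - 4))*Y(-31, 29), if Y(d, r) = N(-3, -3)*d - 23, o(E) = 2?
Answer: 0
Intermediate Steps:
N(J, P) = 2*P - J**2/4 (N(J, P) = -(J*J - 8*P)/4 = -(J**2 - 8*P)/4 = 2*P - J**2/4)
Y(d, r) = -23 - 33*d/4 (Y(d, r) = (2*(-3) - 1/4*(-3)**2)*d - 23 = (-6 - 1/4*9)*d - 23 = (-6 - 9/4)*d - 23 = -33*d/4 - 23 = -23 - 33*d/4)
((-2 + 2)/(o(-4) - 4))*Y(-31, 29) = ((-2 + 2)/(2 - 4))*(-23 - 33/4*(-31)) = (0/(-2))*(-23 + 1023/4) = (0*(-1/2))*(931/4) = 0*(931/4) = 0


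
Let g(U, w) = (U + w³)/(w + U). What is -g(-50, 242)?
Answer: -2362073/32 ≈ -73815.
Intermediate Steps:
g(U, w) = (U + w³)/(U + w)
-g(-50, 242) = -(-50 + 242³)/(-50 + 242) = -(-50 + 14172488)/192 = -14172438/192 = -1*2362073/32 = -2362073/32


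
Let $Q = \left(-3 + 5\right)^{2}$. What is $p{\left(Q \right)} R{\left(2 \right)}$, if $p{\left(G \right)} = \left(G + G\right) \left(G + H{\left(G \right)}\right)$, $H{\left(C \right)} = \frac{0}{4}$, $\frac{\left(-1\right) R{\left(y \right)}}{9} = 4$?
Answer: $-1152$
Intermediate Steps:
$R{\left(y \right)} = -36$ ($R{\left(y \right)} = \left(-9\right) 4 = -36$)
$H{\left(C \right)} = 0$ ($H{\left(C \right)} = 0 \cdot \frac{1}{4} = 0$)
$Q = 4$ ($Q = 2^{2} = 4$)
$p{\left(G \right)} = 2 G^{2}$ ($p{\left(G \right)} = \left(G + G\right) \left(G + 0\right) = 2 G G = 2 G^{2}$)
$p{\left(Q \right)} R{\left(2 \right)} = 2 \cdot 4^{2} \left(-36\right) = 2 \cdot 16 \left(-36\right) = 32 \left(-36\right) = -1152$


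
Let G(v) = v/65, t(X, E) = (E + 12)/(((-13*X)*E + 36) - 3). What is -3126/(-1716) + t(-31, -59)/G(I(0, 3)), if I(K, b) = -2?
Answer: 11933759/6790784 ≈ 1.7573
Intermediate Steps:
t(X, E) = (12 + E)/(33 - 13*E*X) (t(X, E) = (12 + E)/((-13*E*X + 36) - 3) = (12 + E)/((36 - 13*E*X) - 3) = (12 + E)/(33 - 13*E*X))
G(v) = v/65 (G(v) = v*(1/65) = v/65)
-3126/(-1716) + t(-31, -59)/G(I(0, 3)) = -3126/(-1716) + ((-12 - 1*(-59))/(-33 + 13*(-59)*(-31)))/(((1/65)*(-2))) = -3126*(-1/1716) + ((-12 + 59)/(-33 + 23777))/(-2/65) = 521/286 + (47/23744)*(-65/2) = 521/286 - 3055/47488 = 11933759/6790784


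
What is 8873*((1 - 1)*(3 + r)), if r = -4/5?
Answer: 0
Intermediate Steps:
r = -⅘ (r = -4*⅕ = -⅘ ≈ -0.80000)
8873*((1 - 1)*(3 + r)) = 8873*((1 - 1)*(3 - ⅘)) = 8873*(0*(11/5)) = 8873*0 = 0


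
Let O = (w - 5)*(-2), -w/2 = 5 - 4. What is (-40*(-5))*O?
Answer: 2800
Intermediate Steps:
w = -2 (w = -2*(5 - 4) = -2*1 = -2)
O = 14 (O = (-2 - 5)*(-2) = -7*(-2) = 14)
(-40*(-5))*O = -40*(-5)*14 = 200*14 = 2800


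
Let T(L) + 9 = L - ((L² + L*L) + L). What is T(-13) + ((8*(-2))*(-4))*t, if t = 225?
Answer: 14053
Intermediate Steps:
T(L) = -9 - 2*L² (T(L) = -9 + (L - ((L² + L*L) + L)) = -9 + (L - ((L² + L²) + L)) = -9 + (L - (2*L² + L)) = -9 + (L - (L + 2*L²)) = -9 + (L + (-L - 2*L²)) = -9 - 2*L²)
T(-13) + ((8*(-2))*(-4))*t = (-9 - 2*(-13)²) + ((8*(-2))*(-4))*225 = (-9 - 2*169) - 16*(-4)*225 = (-9 - 338) + 64*225 = -347 + 14400 = 14053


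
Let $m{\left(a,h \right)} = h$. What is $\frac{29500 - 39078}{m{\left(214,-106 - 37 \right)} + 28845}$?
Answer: $- \frac{4789}{14351} \approx -0.3337$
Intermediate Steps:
$\frac{29500 - 39078}{m{\left(214,-106 - 37 \right)} + 28845} = \frac{29500 - 39078}{\left(-106 - 37\right) + 28845} = - \frac{9578}{-143 + 28845} = - \frac{9578}{28702} = \left(-9578\right) \frac{1}{28702} = - \frac{4789}{14351}$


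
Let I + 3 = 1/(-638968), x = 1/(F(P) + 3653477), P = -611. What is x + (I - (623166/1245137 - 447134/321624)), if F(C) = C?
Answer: -258447607902552053617/122472920954825694792 ≈ -2.1102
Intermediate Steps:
x = 1/3652866 (x = 1/(-611 + 3653477) = 1/3652866 ≈ 2.7376e-7)
I = -1916905/638968 (I = -3 + 1/(-638968) = -3 - 1/638968 = -1916905/638968 ≈ -3.0000)
x + (I - (623166/1245137 - 447134/321624)) = 1/3652866 + (-1916905/638968 - (623166/1245137 - 447134/321624)) = 1/3652866 + (-1916905/638968 - (623166*(1/1245137) - 447134*1/321624)) = 1/3652866 + (-1916905/638968 - (623166/1245137 - 223567/160812)) = 1/3652866 + (-1916905/638968 - 1*(-178158972887/200232971244)) = 1/3652866 + (-1916905/638968 + 178158972887/200232971244) = 1/3652866 - 67497425288704801/31985615292459048 = -258447607902552053617/122472920954825694792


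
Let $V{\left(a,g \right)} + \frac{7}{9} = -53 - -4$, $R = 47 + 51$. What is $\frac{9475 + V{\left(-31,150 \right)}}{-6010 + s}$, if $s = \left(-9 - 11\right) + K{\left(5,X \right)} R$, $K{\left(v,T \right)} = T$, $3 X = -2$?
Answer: $- \frac{84827}{54858} \approx -1.5463$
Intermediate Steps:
$R = 98$
$V{\left(a,g \right)} = - \frac{448}{9}$ ($V{\left(a,g \right)} = - \frac{7}{9} - 49 = - \frac{448}{9}$)
$X = - \frac{2}{3}$ ($X = \frac{1}{3} \left(-2\right) = - \frac{2}{3} \approx -0.66667$)
$s = - \frac{256}{3}$ ($s = \left(-9 - 11\right) - \frac{196}{3} = -20 - \frac{196}{3} = - \frac{256}{3} \approx -85.333$)
$\frac{9475 + V{\left(-31,150 \right)}}{-6010 + s} = \frac{9475 - \frac{448}{9}}{-6010 - \frac{256}{3}} = \frac{84827}{9 \left(- \frac{18286}{3}\right)} = \frac{84827}{9} \left(- \frac{3}{18286}\right) = - \frac{84827}{54858}$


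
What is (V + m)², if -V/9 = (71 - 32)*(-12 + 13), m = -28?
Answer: 143641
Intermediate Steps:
V = -351 (V = -9*(71 - 32)*(-12 + 13) = -351 ≈ -351.00)
(V + m)² = (-351 - 28)² = (-379)² = 143641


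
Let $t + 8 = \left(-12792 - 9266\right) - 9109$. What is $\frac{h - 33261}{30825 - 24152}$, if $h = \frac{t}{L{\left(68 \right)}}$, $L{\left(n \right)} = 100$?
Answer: $- \frac{134291}{26692} \approx -5.0311$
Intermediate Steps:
$t = -31175$ ($t = -8 - 31167 = -31175$)
$h = - \frac{1247}{4}$ ($h = - \frac{31175}{100} = \left(-31175\right) \frac{1}{100} = - \frac{1247}{4} \approx -311.75$)
$\frac{h - 33261}{30825 - 24152} = \frac{- \frac{1247}{4} - 33261}{30825 - 24152} = - \frac{134291}{4 \cdot 6673} = \left(- \frac{134291}{4}\right) \frac{1}{6673} = - \frac{134291}{26692}$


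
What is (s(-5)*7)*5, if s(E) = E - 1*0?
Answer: -175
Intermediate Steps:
s(E) = E (s(E) = E + 0 = E)
(s(-5)*7)*5 = -5*7*5 = -35*5 = -175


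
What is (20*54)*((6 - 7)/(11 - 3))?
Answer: -135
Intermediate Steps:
(20*54)*((6 - 7)/(11 - 3)) = 1080*(-1/8) = -135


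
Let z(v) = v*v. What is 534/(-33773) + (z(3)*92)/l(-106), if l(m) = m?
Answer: -14010324/1789969 ≈ -7.8271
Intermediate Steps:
z(v) = v**2
534/(-33773) + (z(3)*92)/l(-106) = 534/(-33773) + (3**2*92)/(-106) = 534*(-1/33773) + (9*92)*(-1/106) = -534/33773 + 828*(-1/106) = -534/33773 - 414/53 = -14010324/1789969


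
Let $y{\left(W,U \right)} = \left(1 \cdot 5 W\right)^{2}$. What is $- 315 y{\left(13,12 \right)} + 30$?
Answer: $-1330845$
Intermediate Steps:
$y{\left(W,U \right)} = 25 W^{2}$ ($y{\left(W,U \right)} = \left(5 W\right)^{2} = 25 W^{2}$)
$- 315 y{\left(13,12 \right)} + 30 = - 315 \cdot 25 \cdot 13^{2} + 30 = - 315 \cdot 25 \cdot 169 + 30 = \left(-315\right) 4225 + 30 = -1330875 + 30 = -1330845$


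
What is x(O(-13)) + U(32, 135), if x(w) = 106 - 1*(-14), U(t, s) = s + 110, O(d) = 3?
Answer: 365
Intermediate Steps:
U(t, s) = 110 + s
x(w) = 120 (x(w) = 106 + 14 = 120)
x(O(-13)) + U(32, 135) = 120 + (110 + 135) = 120 + 245 = 365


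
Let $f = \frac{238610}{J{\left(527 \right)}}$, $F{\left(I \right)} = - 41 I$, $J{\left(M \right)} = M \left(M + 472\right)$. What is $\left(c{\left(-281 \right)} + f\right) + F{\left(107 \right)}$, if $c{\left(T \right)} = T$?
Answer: $- \frac{2457337354}{526473} \approx -4667.5$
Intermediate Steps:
$J{\left(M \right)} = M \left(472 + M\right)$
$f = \frac{238610}{526473}$ ($f = \frac{238610}{527 \left(472 + 527\right)} = \frac{238610}{527 \cdot 999} = \frac{238610}{526473} \approx 0.45322$)
$\left(c{\left(-281 \right)} + f\right) + F{\left(107 \right)} = \left(-281 + \frac{238610}{526473}\right) - 4387 = - \frac{147700303}{526473} - 4387 = - \frac{2457337354}{526473}$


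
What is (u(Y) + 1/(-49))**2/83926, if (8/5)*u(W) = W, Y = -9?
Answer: 4897369/12896404864 ≈ 0.00037975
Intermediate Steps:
u(W) = 5*W/8
(u(Y) + 1/(-49))**2/83926 = ((5/8)*(-9) + 1/(-49))**2/83926 = (-45/8 - 1/49)**2*(1/83926) = (-2213/392)**2*(1/83926) = (4897369/153664)*(1/83926) = 4897369/12896404864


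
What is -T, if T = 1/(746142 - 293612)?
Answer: -1/452530 ≈ -2.2098e-6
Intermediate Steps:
T = 1/452530 ≈ 2.2098e-6
-T = -1*1/452530 = -1/452530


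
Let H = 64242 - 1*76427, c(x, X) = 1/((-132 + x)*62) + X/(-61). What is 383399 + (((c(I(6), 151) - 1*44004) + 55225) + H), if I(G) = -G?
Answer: 199597653443/521916 ≈ 3.8243e+5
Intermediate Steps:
c(x, X) = -X/61 + 1/(62*(-132 + x)) (c(x, X) = (1/62)/(-132 + x) + X*(-1/61) = 1/(62*(-132 + x)) - X/61 = -X/61 + 1/(62*(-132 + x)))
H = -12185 (H = 64242 - 76427 = -12185)
383399 + (((c(I(6), 151) - 1*44004) + 55225) + H) = 383399 + ((((61 + 8184*151 - 62*151*(-1*6))/(3782*(-132 - 1*6)) - 1*44004) + 55225) - 12185) = 383399 + ((((61 + 1235784 - 62*151*(-6))/(3782*(-132 - 6)) - 44004) + 55225) - 12185) = 383399 + ((((1/3782)*(61 + 1235784 + 56172)/(-138) - 44004) + 55225) - 12185) = 383399 + ((((1/3782)*(-1/138)*1292017 - 44004) + 55225) - 12185) = 383399 + (((-1292017/521916 - 44004) + 55225) - 12185) = 383399 + ((-22967683681/521916 + 55225) - 12185) = 383399 + (5855127419/521916 - 12185) = 383399 - 504419041/521916 = 199597653443/521916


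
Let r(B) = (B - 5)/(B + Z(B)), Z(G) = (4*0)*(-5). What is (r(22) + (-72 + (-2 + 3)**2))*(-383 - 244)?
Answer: 88065/2 ≈ 44033.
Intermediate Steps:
Z(G) = 0 (Z(G) = 0*(-5) = 0)
r(B) = (-5 + B)/B (r(B) = (B - 5)/(B + 0) = (-5 + B)/B)
(r(22) + (-72 + (-2 + 3)**2))*(-383 - 244) = ((-5 + 22)/22 + (-72 + (-2 + 3)**2))*(-383 - 244) = ((1/22)*17 + (-72 + 1**2))*(-627) = (17/22 + (-72 + 1))*(-627) = (17/22 - 71)*(-627) = -1545/22*(-627) = 88065/2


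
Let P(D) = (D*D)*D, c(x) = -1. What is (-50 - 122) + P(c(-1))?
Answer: -173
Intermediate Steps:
P(D) = D**3 (P(D) = D**2*D = D**3)
(-50 - 122) + P(c(-1)) = (-50 - 122) + (-1)**3 = -172 - 1 = -173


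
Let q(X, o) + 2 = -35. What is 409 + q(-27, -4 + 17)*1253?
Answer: -45952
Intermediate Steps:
q(X, o) = -37 (q(X, o) = -2 - 35 = -37)
409 + q(-27, -4 + 17)*1253 = 409 - 37*1253 = 409 - 46361 = -45952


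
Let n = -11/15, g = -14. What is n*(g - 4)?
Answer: 66/5 ≈ 13.200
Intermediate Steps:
n = -11/15 (n = -11*1/15 = -11/15 ≈ -0.73333)
n*(g - 4) = -11*(-14 - 4)/15 = -11/15*(-18) = 66/5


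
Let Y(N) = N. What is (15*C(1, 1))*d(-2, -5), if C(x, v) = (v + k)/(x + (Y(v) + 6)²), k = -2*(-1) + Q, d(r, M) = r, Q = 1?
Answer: -12/5 ≈ -2.4000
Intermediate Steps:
k = 3 (k = -2*(-1) + 1 = 2 + 1 = 3)
C(x, v) = (3 + v)/(x + (6 + v)²) (C(x, v) = (v + 3)/(x + (v + 6)²) = (3 + v)/(x + (6 + v)²))
(15*C(1, 1))*d(-2, -5) = (15*((3 + 1)/(1 + (6 + 1)²)))*(-2) = (15*(4/(1 + 7²)))*(-2) = (15*(4/(1 + 49)))*(-2) = (15*(4/50))*(-2) = (15*((1/50)*4))*(-2) = (15*(2/25))*(-2) = (6/5)*(-2) = -12/5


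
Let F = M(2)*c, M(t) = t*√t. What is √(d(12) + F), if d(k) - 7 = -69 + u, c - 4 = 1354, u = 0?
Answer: √(-62 + 2716*√2) ≈ 61.474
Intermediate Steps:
c = 1358 (c = 4 + 1354 = 1358)
M(t) = t^(3/2)
d(k) = -62 (d(k) = 7 + (-69 + 0) = 7 - 69 = -62)
F = 2716*√2 (F = 2^(3/2)*1358 = (2*√2)*1358 = 2716*√2 ≈ 3841.0)
√(d(12) + F) = √(-62 + 2716*√2)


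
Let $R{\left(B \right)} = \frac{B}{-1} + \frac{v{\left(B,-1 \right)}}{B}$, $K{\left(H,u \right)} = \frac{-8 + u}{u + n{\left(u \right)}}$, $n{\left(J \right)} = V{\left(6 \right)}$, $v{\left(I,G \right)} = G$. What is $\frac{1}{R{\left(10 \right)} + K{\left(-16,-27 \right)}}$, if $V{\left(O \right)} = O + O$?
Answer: $- \frac{30}{233} \approx -0.12876$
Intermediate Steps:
$V{\left(O \right)} = 2 O$
$n{\left(J \right)} = 12$ ($n{\left(J \right)} = 2 \cdot 6 = 12$)
$K{\left(H,u \right)} = \frac{-8 + u}{12 + u}$ ($K{\left(H,u \right)} = \frac{-8 + u}{u + 12} = \frac{-8 + u}{12 + u}$)
$R{\left(B \right)} = - B - \frac{1}{B}$ ($R{\left(B \right)} = \frac{B}{-1} - \frac{1}{B} = B \left(-1\right) - \frac{1}{B} = - B - \frac{1}{B}$)
$\frac{1}{R{\left(10 \right)} + K{\left(-16,-27 \right)}} = \frac{1}{\left(\left(-1\right) 10 - \frac{1}{10}\right) + \frac{-8 - 27}{12 - 27}} = \frac{1}{\left(-10 - \frac{1}{10}\right) + \frac{1}{-15} \left(-35\right)} = \frac{1}{\left(-10 - \frac{1}{10}\right) - - \frac{7}{3}} = \frac{1}{- \frac{101}{10} + \frac{7}{3}} = \frac{1}{- \frac{233}{30}} = - \frac{30}{233}$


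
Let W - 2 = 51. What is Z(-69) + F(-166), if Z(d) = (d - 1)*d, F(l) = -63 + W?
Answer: 4820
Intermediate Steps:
W = 53 (W = 2 + 51 = 53)
F(l) = -10 (F(l) = -63 + 53 = -10)
Z(d) = d*(-1 + d) (Z(d) = (-1 + d)*d = d*(-1 + d))
Z(-69) + F(-166) = -69*(-1 - 69) - 10 = -69*(-70) - 10 = 4830 - 10 = 4820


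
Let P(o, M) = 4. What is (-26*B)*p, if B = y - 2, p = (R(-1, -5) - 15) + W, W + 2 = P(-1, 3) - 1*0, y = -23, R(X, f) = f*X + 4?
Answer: -2600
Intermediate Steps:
R(X, f) = 4 + X*f (R(X, f) = X*f + 4 = 4 + X*f)
W = 2 (W = -2 + (4 - 1*0) = -2 + (4 + 0) = -2 + 4 = 2)
p = -4 (p = ((4 - 1*(-5)) - 15) + 2 = ((4 + 5) - 15) + 2 = (9 - 15) + 2 = -6 + 2 = -4)
B = -25 (B = -23 - 2 = -25)
(-26*B)*p = -26*(-25)*(-4) = 650*(-4) = -2600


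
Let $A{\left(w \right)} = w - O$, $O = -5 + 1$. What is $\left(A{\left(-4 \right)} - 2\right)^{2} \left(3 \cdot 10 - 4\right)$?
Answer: $104$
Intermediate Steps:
$O = -4$
$A{\left(w \right)} = 4 + w$ ($A{\left(w \right)} = w - -4 = w + 4 = 4 + w$)
$\left(A{\left(-4 \right)} - 2\right)^{2} \left(3 \cdot 10 - 4\right) = \left(\left(4 - 4\right) - 2\right)^{2} \left(3 \cdot 10 - 4\right) = \left(0 - 2\right)^{2} \left(30 - 4\right) = \left(-2\right)^{2} \cdot 26 = 4 \cdot 26 = 104$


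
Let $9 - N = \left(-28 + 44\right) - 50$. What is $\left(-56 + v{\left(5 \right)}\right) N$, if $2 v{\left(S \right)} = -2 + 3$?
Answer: $- \frac{4773}{2} \approx -2386.5$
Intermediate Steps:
$v{\left(S \right)} = \frac{1}{2}$ ($v{\left(S \right)} = \frac{-2 + 3}{2} = \frac{1}{2} \cdot 1 = \frac{1}{2}$)
$N = 43$ ($N = 9 - \left(\left(-28 + 44\right) - 50\right) = 9 - \left(16 - 50\right) = 9 - -34 = 9 + 34 = 43$)
$\left(-56 + v{\left(5 \right)}\right) N = \left(-56 + \frac{1}{2}\right) 43 = \left(- \frac{111}{2}\right) 43 = - \frac{4773}{2}$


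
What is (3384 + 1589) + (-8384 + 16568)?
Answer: 13157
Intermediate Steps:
(3384 + 1589) + (-8384 + 16568) = 4973 + 8184 = 13157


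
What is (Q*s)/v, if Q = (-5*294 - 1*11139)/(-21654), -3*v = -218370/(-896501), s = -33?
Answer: 13815976911/58377580 ≈ 236.67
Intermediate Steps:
v = -72790/896501 (v = -(-72790)/(-896501) = -(-72790)*(-1)/896501 = -⅓*218370/896501 = -72790/896501 ≈ -0.081193)
Q = 467/802 (Q = (-1470 - 11139)*(-1/21654) = -12609*(-1/21654) = 467/802 ≈ 0.58229)
(Q*s)/v = ((467/802)*(-33))/(-72790/896501) = -15411/802*(-896501/72790) = 13815976911/58377580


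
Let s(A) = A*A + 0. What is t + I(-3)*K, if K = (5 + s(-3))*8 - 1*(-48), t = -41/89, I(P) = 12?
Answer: 170839/89 ≈ 1919.5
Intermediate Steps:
s(A) = A² (s(A) = A² + 0 = A²)
t = -41/89 ≈ -0.46067
K = 160 (K = (5 + (-3)²)*8 - 1*(-48) = (5 + 9)*8 + 48 = 14*8 + 48 = 112 + 48 = 160)
t + I(-3)*K = -41/89 + 12*160 = -41/89 + 1920 = 170839/89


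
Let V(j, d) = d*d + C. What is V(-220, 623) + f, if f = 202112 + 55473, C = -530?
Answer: 645184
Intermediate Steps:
V(j, d) = -530 + d² (V(j, d) = d*d - 530 = d² - 530 = -530 + d²)
f = 257585
V(-220, 623) + f = (-530 + 623²) + 257585 = (-530 + 388129) + 257585 = 387599 + 257585 = 645184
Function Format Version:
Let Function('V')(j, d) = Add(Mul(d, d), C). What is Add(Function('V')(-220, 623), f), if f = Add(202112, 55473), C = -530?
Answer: 645184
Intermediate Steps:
Function('V')(j, d) = Add(-530, Pow(d, 2)) (Function('V')(j, d) = Add(Mul(d, d), -530) = Add(Pow(d, 2), -530) = Add(-530, Pow(d, 2)))
f = 257585
Add(Function('V')(-220, 623), f) = Add(Add(-530, Pow(623, 2)), 257585) = Add(Add(-530, 388129), 257585) = Add(387599, 257585) = 645184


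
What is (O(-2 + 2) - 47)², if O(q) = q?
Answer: 2209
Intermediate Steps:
(O(-2 + 2) - 47)² = ((-2 + 2) - 47)² = (0 - 47)² = (-47)² = 2209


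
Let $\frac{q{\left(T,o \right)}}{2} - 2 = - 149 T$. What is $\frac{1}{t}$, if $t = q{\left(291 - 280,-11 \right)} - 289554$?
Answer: $- \frac{1}{292828} \approx -3.415 \cdot 10^{-6}$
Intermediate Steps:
$q{\left(T,o \right)} = 4 - 298 T$ ($q{\left(T,o \right)} = 4 + 2 \left(- 149 T\right) = 4 - 298 T$)
$t = -292828$ ($t = \left(4 - 298 \left(291 - 280\right)\right) - 289554 = \left(4 - 3278\right) - 289554 = -3274 - 289554 = -292828$)
$\frac{1}{t} = \frac{1}{-292828} = - \frac{1}{292828}$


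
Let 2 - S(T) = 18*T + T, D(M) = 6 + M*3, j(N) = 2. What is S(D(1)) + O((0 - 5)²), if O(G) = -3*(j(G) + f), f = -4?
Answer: -163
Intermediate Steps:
D(M) = 6 + 3*M
O(G) = 6 (O(G) = -3*(2 - 4) = -3*(-2) = 6)
S(T) = 2 - 19*T (S(T) = 2 - (18*T + T) = 2 - 19*T)
S(D(1)) + O((0 - 5)²) = (2 - 19*(6 + 3*1)) + 6 = (2 - 19*(6 + 3)) + 6 = (2 - 19*9) + 6 = (2 - 171) + 6 = -169 + 6 = -163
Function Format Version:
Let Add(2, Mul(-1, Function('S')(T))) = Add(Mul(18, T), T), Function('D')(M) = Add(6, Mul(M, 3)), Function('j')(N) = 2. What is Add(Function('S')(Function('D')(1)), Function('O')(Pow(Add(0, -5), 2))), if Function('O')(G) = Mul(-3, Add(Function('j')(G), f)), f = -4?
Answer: -163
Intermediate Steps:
Function('D')(M) = Add(6, Mul(3, M))
Function('O')(G) = 6 (Function('O')(G) = Mul(-3, Add(2, -4)) = Mul(-3, -2) = 6)
Function('S')(T) = Add(2, Mul(-19, T)) (Function('S')(T) = Add(2, Mul(-1, Add(Mul(18, T), T))) = Add(2, Mul(-1, Mul(19, T))) = Add(2, Mul(-19, T)))
Add(Function('S')(Function('D')(1)), Function('O')(Pow(Add(0, -5), 2))) = Add(Add(2, Mul(-19, Add(6, Mul(3, 1)))), 6) = Add(Add(2, Mul(-19, Add(6, 3))), 6) = Add(Add(2, Mul(-19, 9)), 6) = Add(Add(2, -171), 6) = Add(-169, 6) = -163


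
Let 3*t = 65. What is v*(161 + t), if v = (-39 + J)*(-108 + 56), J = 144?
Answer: -997360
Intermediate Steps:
t = 65/3 (t = (⅓)*65 = 65/3 ≈ 21.667)
v = -5460 (v = (-39 + 144)*(-108 + 56) = 105*(-52) = -5460)
v*(161 + t) = -5460*(161 + 65/3) = -5460*548/3 = -997360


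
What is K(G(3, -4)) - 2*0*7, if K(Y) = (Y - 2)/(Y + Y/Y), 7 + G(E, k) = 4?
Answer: 5/2 ≈ 2.5000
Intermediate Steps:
G(E, k) = -3 (G(E, k) = -7 + 4 = -3)
K(Y) = (-2 + Y)/(1 + Y) (K(Y) = (-2 + Y)/(Y + 1) = (-2 + Y)/(1 + Y))
K(G(3, -4)) - 2*0*7 = (-2 - 3)/(1 - 3) - 2*0*7 = -5/(-2) - 0*7 = -1/2*(-5) - 1*0 = 5/2 + 0 = 5/2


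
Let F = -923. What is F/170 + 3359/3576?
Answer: -1364809/303960 ≈ -4.4901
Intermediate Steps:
F/170 + 3359/3576 = -923/170 + 3359/3576 = -1364809/303960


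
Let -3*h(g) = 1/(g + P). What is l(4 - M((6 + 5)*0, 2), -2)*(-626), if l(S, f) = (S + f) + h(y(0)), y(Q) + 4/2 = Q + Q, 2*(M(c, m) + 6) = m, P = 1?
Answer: -13772/3 ≈ -4590.7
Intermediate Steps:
M(c, m) = -6 + m/2
y(Q) = -2 + 2*Q (y(Q) = -2 + (Q + Q) = -2 + 2*Q)
h(g) = -1/(3*(1 + g)) (h(g) = -1/(3*(g + 1)) = -1/(3*(1 + g)))
l(S, f) = 1/3 + S + f (l(S, f) = (S + f) - 1/(3 + 3*(-2 + 2*0)) = (S + f) - 1/(3 + 3*(-2 + 0)) = (S + f) - 1/(3 + 3*(-2)) = (S + f) - 1/(3 - 6) = (S + f) - 1/(-3) = (S + f) - 1*(-1/3) = (S + f) + 1/3 = 1/3 + S + f)
l(4 - M((6 + 5)*0, 2), -2)*(-626) = (1/3 + (4 - (-6 + (1/2)*2)) - 2)*(-626) = (1/3 + (4 - (-6 + 1)) - 2)*(-626) = (1/3 + (4 - 1*(-5)) - 2)*(-626) = (1/3 + (4 + 5) - 2)*(-626) = (1/3 + 9 - 2)*(-626) = (22/3)*(-626) = -13772/3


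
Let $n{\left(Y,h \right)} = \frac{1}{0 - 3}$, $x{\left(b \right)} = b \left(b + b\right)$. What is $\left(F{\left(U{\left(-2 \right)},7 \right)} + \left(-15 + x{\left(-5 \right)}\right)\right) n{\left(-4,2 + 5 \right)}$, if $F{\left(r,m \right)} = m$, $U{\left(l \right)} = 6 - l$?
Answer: $-14$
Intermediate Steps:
$x{\left(b \right)} = 2 b^{2}$ ($x{\left(b \right)} = b 2 b = 2 b^{2}$)
$n{\left(Y,h \right)} = - \frac{1}{3}$ ($n{\left(Y,h \right)} = \frac{1}{-3} = - \frac{1}{3}$)
$\left(F{\left(U{\left(-2 \right)},7 \right)} + \left(-15 + x{\left(-5 \right)}\right)\right) n{\left(-4,2 + 5 \right)} = \left(7 - \left(15 - 2 \left(-5\right)^{2}\right)\right) \left(- \frac{1}{3}\right) = \left(7 + \left(-15 + 2 \cdot 25\right)\right) \left(- \frac{1}{3}\right) = \left(7 + \left(-15 + 50\right)\right) \left(- \frac{1}{3}\right) = \left(7 + 35\right) \left(- \frac{1}{3}\right) = 42 \left(- \frac{1}{3}\right) = -14$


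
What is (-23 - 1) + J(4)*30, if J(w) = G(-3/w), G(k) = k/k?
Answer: 6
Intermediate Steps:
G(k) = 1
J(w) = 1
(-23 - 1) + J(4)*30 = (-23 - 1) + 1*30 = -24 + 30 = 6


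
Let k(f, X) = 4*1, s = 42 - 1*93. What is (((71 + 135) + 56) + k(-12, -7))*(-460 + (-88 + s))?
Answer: -159334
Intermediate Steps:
s = -51 (s = 42 - 93 = -51)
k(f, X) = 4
(((71 + 135) + 56) + k(-12, -7))*(-460 + (-88 + s)) = (((71 + 135) + 56) + 4)*(-460 + (-88 - 51)) = ((206 + 56) + 4)*(-460 - 139) = (262 + 4)*(-599) = 266*(-599) = -159334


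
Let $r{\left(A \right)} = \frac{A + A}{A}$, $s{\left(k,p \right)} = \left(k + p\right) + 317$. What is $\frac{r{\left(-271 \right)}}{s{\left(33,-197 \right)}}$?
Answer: $\frac{2}{153} \approx 0.013072$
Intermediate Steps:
$s{\left(k,p \right)} = 317 + k + p$
$r{\left(A \right)} = 2$ ($r{\left(A \right)} = \frac{2 A}{A} = 2$)
$\frac{r{\left(-271 \right)}}{s{\left(33,-197 \right)}} = \frac{2}{317 + 33 - 197} = \frac{2}{153}$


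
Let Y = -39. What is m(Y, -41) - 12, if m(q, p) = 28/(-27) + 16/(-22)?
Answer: -4088/297 ≈ -13.764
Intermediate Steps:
m(q, p) = -524/297 (m(q, p) = 28*(-1/27) + 16*(-1/22) = -28/27 - 8/11 = -524/297)
m(Y, -41) - 12 = -524/297 - 12 = -4088/297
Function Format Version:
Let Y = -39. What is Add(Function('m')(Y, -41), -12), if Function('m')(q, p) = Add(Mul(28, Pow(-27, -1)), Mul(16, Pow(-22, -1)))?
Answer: Rational(-4088, 297) ≈ -13.764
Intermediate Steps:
Function('m')(q, p) = Rational(-524, 297) (Function('m')(q, p) = Add(Mul(28, Rational(-1, 27)), Mul(16, Rational(-1, 22))) = Add(Rational(-28, 27), Rational(-8, 11)) = Rational(-524, 297))
Add(Function('m')(Y, -41), -12) = Add(Rational(-524, 297), -12) = Rational(-4088, 297)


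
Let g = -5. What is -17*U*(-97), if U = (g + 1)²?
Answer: 26384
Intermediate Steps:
U = 16 (U = (-5 + 1)² = (-4)² = 16)
-17*U*(-97) = -17*16*(-97) = -272*(-97) = 26384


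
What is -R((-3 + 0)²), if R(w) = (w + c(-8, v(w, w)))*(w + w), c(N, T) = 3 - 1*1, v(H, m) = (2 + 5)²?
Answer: -198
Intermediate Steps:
v(H, m) = 49 (v(H, m) = 7² = 49)
c(N, T) = 2 (c(N, T) = 3 - 1 = 2)
R(w) = 2*w*(2 + w) (R(w) = (w + 2)*(w + w) = (2 + w)*(2*w) = 2*w*(2 + w))
-R((-3 + 0)²) = -2*(-3 + 0)²*(2 + (-3 + 0)²) = -2*(-3)²*(2 + (-3)²) = -2*9*(2 + 9) = -2*9*11 = -1*198 = -198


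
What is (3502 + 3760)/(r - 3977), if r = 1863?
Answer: -3631/1057 ≈ -3.4352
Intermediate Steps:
(3502 + 3760)/(r - 3977) = (3502 + 3760)/(1863 - 3977) = 7262/(-2114) = 7262*(-1/2114) = -3631/1057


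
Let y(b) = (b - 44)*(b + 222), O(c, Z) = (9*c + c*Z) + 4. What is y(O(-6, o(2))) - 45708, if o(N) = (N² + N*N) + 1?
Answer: -63172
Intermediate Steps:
o(N) = 1 + 2*N² (o(N) = (N² + N²) + 1 = 2*N² + 1 = 1 + 2*N²)
O(c, Z) = 4 + 9*c + Z*c (O(c, Z) = (9*c + Z*c) + 4 = 4 + 9*c + Z*c)
y(b) = (-44 + b)*(222 + b)
y(O(-6, o(2))) - 45708 = (-9768 + (4 + 9*(-6) + (1 + 2*2²)*(-6))² + 178*(4 + 9*(-6) + (1 + 2*2²)*(-6))) - 45708 = (-9768 + (4 - 54 + (1 + 2*4)*(-6))² + 178*(4 - 54 + (1 + 2*4)*(-6))) - 45708 = (-9768 + (4 - 54 + (1 + 8)*(-6))² + 178*(4 - 54 + (1 + 8)*(-6))) - 45708 = (-9768 + (4 - 54 + 9*(-6))² + 178*(4 - 54 + 9*(-6))) - 45708 = (-9768 + (4 - 54 - 54)² + 178*(4 - 54 - 54)) - 45708 = (-9768 + (-104)² + 178*(-104)) - 45708 = (-9768 + 10816 - 18512) - 45708 = -17464 - 45708 = -63172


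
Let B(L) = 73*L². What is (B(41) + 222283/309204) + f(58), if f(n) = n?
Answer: 37961506567/309204 ≈ 1.2277e+5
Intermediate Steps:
(B(41) + 222283/309204) + f(58) = (73*41² + 222283/309204) + 58 = (73*1681 + 222283*(1/309204)) + 58 = (122713 + 222283/309204) + 58 = 37943572735/309204 + 58 = 37961506567/309204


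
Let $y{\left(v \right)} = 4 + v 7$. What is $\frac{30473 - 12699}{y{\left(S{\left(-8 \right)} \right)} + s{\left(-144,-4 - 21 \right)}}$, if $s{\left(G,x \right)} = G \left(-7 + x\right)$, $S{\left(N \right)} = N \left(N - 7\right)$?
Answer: $\frac{8887}{2726} \approx 3.2601$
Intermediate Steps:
$S{\left(N \right)} = N \left(-7 + N\right)$
$y{\left(v \right)} = 4 + 7 v$
$\frac{30473 - 12699}{y{\left(S{\left(-8 \right)} \right)} + s{\left(-144,-4 - 21 \right)}} = \frac{30473 - 12699}{\left(4 + 7 \left(- 8 \left(-7 - 8\right)\right)\right) - 144 \left(-7 - 25\right)} = \frac{17774}{\left(4 + 7 \left(\left(-8\right) \left(-15\right)\right)\right) - 144 \left(-7 - 25\right)} = \frac{17774}{\left(4 + 7 \cdot 120\right) - 144 \left(-7 - 25\right)} = \frac{17774}{\left(4 + 840\right) - -4608} = \frac{17774}{844 + 4608} = \frac{17774}{5452} = 17774 \cdot \frac{1}{5452} = \frac{8887}{2726}$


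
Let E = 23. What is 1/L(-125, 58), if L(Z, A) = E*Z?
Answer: -1/2875 ≈ -0.00034783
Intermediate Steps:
L(Z, A) = 23*Z
1/L(-125, 58) = 1/(23*(-125)) = 1/(-2875) = -1/2875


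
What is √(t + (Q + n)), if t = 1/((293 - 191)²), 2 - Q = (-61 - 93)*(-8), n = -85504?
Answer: I*√902380535/102 ≈ 294.51*I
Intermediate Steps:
Q = -1230 (Q = 2 - (-61 - 93)*(-8) = 2 - (-154)*(-8) = 2 - 1*1232 = 2 - 1232 = -1230)
t = 1/10404 (t = 1/(102²) = 1/10404 ≈ 9.6117e-5)
√(t + (Q + n)) = √(1/10404 + (-1230 - 85504)) = √(1/10404 - 86734) = √(-902380535/10404) = I*√902380535/102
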